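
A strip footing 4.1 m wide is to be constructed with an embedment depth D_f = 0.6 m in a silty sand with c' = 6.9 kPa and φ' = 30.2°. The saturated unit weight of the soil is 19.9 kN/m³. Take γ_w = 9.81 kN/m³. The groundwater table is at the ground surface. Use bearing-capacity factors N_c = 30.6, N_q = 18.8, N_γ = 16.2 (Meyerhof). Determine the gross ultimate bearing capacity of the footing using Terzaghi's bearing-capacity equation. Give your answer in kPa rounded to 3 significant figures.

γ' = 19.9 − 9.81 = 10.09 kN/m³ (submerged throughout). q = 10.09 × 0.6 = 6.054 kPa; the same γ' applies in the ½γBN_γ term.
c·N_c = 6.9 × 30.6 = 211.14 kPa
q·N_q = 6.054 × 18.8 = 113.82 kPa
0.5·γ·B·N_γ = 0.5 × 10.09 × 4.1 × 16.2 = 335.09 kPa
q_ult = 211.14 + 113.82 + 335.09 = 660.04 kPa.

q_ult ≈ 660 kPa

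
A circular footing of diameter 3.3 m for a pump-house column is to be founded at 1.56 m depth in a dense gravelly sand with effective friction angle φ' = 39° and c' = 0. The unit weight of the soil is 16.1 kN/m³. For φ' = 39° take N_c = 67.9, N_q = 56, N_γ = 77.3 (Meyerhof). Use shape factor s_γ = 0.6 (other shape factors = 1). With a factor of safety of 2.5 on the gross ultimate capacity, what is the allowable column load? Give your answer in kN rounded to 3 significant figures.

q = γ·D_f = 16.1 × 1.56 = 25.116 kPa.
q·N_q = 25.116 × 56 = 1406.5 kPa
0.5·γ·B·N_γ·s_γ = 0.5 × 16.1 × 3.3 × 77.3 × 0.6 = 1232.1 kPa
q_ult = 1406.5 + 1232.1 = 2638.6 kPa.
Gross allowable pressure q_all = 2638.6 / 2.5 = 1055.4 kPa.
Footing area = 8.553 m², so allowable column load = 1055.4 × 8.553 = 9027.1 kN.

P_all ≈ 9030 kN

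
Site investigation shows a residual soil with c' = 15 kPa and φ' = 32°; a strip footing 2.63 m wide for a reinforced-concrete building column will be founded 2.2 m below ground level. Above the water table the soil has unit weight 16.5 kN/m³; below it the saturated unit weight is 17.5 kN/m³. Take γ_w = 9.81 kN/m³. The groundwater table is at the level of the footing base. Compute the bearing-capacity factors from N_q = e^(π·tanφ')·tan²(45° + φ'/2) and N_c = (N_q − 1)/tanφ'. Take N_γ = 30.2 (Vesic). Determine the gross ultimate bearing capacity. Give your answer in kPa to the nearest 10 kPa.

tan32° = 0.6249, so N_q = e^(π×0.6249)·tan²(61°) = 7.121 × 3.255 = 23.18.
N_c = (23.18 − 1)/tan32° = 35.49.
Effective surcharge at the founding depth q = γ·D_f = 16.5 × 2.2 = 36.3 kPa.
The water table coincides with the base, so in the self-weight term γ → γ' = 7.69 kN/m³.
q_ult = c·N_c + q·N_q + 0.5·γ·B·N_γ
     = 15 × 35.49 + 36.3 × 23.177 + 0.5 × 7.69 × 2.63 × 30.2
     = 532.35 + 841.32 + 305.39 = 1679.1 kPa.

q_ult ≈ 1680 kPa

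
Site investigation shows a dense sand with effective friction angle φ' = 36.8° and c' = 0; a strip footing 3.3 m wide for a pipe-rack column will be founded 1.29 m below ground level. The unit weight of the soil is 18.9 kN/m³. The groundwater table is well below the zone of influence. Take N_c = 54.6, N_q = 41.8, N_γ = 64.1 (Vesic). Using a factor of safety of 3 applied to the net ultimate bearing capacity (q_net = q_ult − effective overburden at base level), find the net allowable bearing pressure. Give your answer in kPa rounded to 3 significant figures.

q_all(net) ≈ 998 kPa

Overburden at base level: q = 18.9 × 1.29 = 24.381 kPa.
Surcharge term q·N_q = 24.381 × 41.8 = 1019.1 kPa; self-weight term 0.5·γ·B·N_γ = 0.5 × 18.9 × 3.3 × 64.1 = 1999 kPa.
q_ult = 1019.1 + 1999 = 3018.1 kPa.
Net ultimate: q_net = 3018.1 − 24.381 = 2993.7 kPa.
q_all(net) = 2993.7 / 3 = 997.9 kPa.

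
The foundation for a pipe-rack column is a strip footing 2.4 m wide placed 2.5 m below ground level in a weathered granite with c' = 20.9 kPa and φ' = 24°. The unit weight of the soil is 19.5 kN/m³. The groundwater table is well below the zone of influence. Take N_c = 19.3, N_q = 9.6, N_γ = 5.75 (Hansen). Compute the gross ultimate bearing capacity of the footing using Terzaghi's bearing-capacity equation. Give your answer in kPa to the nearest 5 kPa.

q = γ·D_f = 19.5 × 2.5 = 48.75 kPa.
c·N_c = 20.9 × 19.3 = 403.37 kPa
q·N_q = 48.75 × 9.6 = 468 kPa
0.5·γ·B·N_γ = 0.5 × 19.5 × 2.4 × 5.75 = 134.55 kPa
q_ult = 403.37 + 468 + 134.55 = 1005.9 kPa.

q_ult ≈ 1005 kPa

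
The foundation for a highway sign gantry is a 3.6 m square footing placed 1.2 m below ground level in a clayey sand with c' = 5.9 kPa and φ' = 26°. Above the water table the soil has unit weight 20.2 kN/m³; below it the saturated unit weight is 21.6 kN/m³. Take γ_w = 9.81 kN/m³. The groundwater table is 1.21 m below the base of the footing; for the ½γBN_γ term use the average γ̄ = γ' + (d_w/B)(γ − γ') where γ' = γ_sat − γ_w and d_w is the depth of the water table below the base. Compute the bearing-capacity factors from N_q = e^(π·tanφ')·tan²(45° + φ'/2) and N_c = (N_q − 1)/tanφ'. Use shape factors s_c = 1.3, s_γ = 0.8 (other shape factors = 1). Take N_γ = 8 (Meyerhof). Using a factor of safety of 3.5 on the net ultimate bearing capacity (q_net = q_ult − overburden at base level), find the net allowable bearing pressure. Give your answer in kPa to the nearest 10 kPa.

q_all(net) ≈ 170 kPa

N_q = e^(π·tan26°)·tan²(58°) = 11.85; N_c = (N_q − 1)/tanφ' = 22.25.
Effective surcharge at the founding depth q = γ·D_f = 20.2 × 1.2 = 24.24 kPa.
With d_w = 1.21 m < B, γ̄ = 11.79 + (1.21/3.6) × (20.2 − 11.79) = 14.617 kN/m³.
q_ult = c·N_c·s_c + q·N_q + 0.5·γ·B·N_γ·s_γ
     = 5.9 × 22.254 × 1.3 + 24.24 × 11.854 + 0.5 × 14.617 × 3.6 × 8 × 0.8
     = 170.69 + 287.35 + 168.38 = 626.42 kPa.
q_net = 626.42 − 24.24 = 602.18 kPa.
q_all(net) = 602.18 / 3.5 = 172.05 kPa.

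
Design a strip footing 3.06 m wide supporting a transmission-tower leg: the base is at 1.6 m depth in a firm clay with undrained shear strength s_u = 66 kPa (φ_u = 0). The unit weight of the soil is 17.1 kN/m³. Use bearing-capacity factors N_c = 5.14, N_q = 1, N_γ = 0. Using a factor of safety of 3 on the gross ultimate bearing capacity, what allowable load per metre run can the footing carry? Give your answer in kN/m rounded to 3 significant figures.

≈ 374 kN/m

Overburden at base level: q = 17.1 × 1.6 = 27.36 kPa.
Cohesion term c·N_c = 66 × 5.14 = 339.24 kPa; surcharge term q·N_q = 27.36 × 1 = 27.36 kPa.
q_ult = 339.24 + 27.36 = 366.6 kPa.
Gross allowable pressure q_all = 366.6 / 3 = 122.2 kPa.
Allowable wall load = q_all × B = 122.2 × 3.06 = 373.93 kN per metre run.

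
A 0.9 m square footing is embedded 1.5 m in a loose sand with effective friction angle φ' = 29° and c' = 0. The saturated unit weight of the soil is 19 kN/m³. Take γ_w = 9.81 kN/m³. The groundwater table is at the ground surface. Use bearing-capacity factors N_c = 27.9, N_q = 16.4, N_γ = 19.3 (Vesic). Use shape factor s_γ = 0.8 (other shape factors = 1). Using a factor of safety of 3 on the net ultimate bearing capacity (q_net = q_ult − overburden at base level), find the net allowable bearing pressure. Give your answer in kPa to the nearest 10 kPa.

Water table at ground surface, so effective unit weight γ' = 19 − 9.81 = 9.19 kN/m³ is used throughout; overburden q = 9.19 × 1.5 = 13.785 kPa; the same γ' applies in the ½γBN_γ term.
Surcharge term q·N_q = 13.785 × 16.4 = 226.07 kPa; self-weight term 0.5·γ·B·N_γ·s_γ = 0.5 × 9.19 × 0.9 × 19.3 × 0.8 = 63.852 kPa.
q_ult = 226.07 + 63.852 = 289.93 kPa.
q_net = 289.93 − 13.785 = 276.14 kPa.
q_all(net) = 276.14 / 3 = 92.047 kPa.

q_all(net) ≈ 90 kPa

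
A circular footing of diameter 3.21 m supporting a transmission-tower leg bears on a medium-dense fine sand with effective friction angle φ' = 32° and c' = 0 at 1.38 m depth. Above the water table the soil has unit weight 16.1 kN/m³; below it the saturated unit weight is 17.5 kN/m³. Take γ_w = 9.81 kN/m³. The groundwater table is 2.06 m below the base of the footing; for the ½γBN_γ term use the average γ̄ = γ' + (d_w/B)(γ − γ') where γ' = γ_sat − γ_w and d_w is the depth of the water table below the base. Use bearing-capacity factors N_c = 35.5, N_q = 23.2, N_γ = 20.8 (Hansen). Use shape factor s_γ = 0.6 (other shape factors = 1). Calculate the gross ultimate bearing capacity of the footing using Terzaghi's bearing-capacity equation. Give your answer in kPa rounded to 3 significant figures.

Overburden at base level: q = 16.1 × 1.38 = 22.218 kPa.
The water table is 2.06 m below the base (< B = 3.21 m), so the ½γBN_γ term uses γ̄ = γ' + (d_w/B)(γ − γ') = 7.69 + (2.06/3.21)(16.1 − 7.69) = 13.087 kN/m³.
Surcharge term q·N_q = 22.218 × 23.2 = 515.46 kPa; self-weight term 0.5·γ·B·N_γ·s_γ = 0.5 × 13.087 × 3.21 × 20.8 × 0.6 = 262.14 kPa.
q_ult = 515.46 + 262.14 = 777.6 kPa.

q_ult ≈ 778 kPa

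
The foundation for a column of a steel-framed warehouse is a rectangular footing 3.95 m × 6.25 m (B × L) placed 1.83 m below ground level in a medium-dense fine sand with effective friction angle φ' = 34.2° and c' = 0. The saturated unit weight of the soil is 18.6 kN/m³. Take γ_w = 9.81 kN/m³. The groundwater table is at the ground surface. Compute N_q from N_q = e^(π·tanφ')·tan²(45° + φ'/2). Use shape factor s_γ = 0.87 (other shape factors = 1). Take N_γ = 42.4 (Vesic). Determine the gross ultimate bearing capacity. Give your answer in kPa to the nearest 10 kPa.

tan34.2° = 0.6796, so N_q = e^(π×0.6796)·tan²(62.1°) = 8.457 × 3.567 = 30.17.
With the water table at the surface the whole profile is submerged: γ' = 18.6 − 9.81 = 8.79 kN/m³, so q = γ'·D_f = 16.086 kPa; the same γ' applies in the ½γBN_γ term.
q_ult = q·N_q + 0.5·γ·B·N_γ·s_γ
     = 16.086 × 30.168 + 0.5 × 8.79 × 3.95 × 42.4 × 0.87
     = 485.27 + 640.38 = 1125.7 kPa.

q_ult ≈ 1130 kPa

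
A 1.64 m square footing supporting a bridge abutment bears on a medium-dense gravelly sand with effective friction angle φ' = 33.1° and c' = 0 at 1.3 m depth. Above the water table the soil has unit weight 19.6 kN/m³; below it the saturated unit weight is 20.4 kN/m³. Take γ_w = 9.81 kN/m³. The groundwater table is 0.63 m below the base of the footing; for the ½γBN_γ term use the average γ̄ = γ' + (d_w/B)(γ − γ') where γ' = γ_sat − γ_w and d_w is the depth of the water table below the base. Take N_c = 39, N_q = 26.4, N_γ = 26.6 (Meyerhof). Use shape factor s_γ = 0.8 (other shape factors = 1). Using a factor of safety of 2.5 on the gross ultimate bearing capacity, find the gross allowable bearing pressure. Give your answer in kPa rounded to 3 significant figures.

q_all ≈ 367 kPa

q = γ·D_f = 19.6 × 1.3 = 25.48 kPa.
γ' = 10.59 kN/m³; averaging over the depth B below the base, γ̄ = γ' + (d_w/B)(γ − γ') = 14.051 kN/m³.
q·N_q = 25.48 × 26.4 = 672.67 kPa
0.5·γ·B·N_γ·s_γ = 0.5 × 14.051 × 1.64 × 26.6 × 0.8 = 245.19 kPa
q_ult = 672.67 + 245.19 = 917.86 kPa.
q_all = 917.86 / 2.5 = 367.14 kPa.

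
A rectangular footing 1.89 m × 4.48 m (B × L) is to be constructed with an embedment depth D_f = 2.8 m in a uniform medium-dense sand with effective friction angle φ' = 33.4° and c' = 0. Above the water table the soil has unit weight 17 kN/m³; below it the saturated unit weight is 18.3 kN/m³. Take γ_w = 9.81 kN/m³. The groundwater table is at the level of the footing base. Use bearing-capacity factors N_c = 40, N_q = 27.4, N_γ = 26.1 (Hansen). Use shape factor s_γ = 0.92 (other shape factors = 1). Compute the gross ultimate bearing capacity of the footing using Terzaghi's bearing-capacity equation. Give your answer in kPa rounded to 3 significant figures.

q_ult ≈ 1500 kPa

Effective surcharge at the founding depth q = γ·D_f = 17 × 2.8 = 47.6 kPa.
The water table coincides with the base, so in the self-weight term γ → γ' = 8.49 kN/m³.
q_ult = q·N_q + 0.5·γ·B·N_γ·s_γ
     = 47.6 × 27.4 + 0.5 × 8.49 × 1.89 × 26.1 × 0.92
     = 1304.2 + 192.65 = 1496.9 kPa.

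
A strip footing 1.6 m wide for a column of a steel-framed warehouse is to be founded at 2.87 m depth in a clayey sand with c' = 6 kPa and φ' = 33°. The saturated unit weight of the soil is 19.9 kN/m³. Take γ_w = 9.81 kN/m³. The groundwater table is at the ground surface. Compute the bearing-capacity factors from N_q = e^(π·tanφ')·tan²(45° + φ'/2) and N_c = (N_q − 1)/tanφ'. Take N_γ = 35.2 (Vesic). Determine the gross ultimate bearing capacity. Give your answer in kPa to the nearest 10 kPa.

tan33° = 0.6494, so N_q = e^(π×0.6494)·tan²(61.5°) = 7.692 × 3.392 = 26.09.
N_c = (26.09 − 1)/tan33° = 38.64.
γ' = 19.9 − 9.81 = 10.09 kN/m³ (submerged throughout). q = 10.09 × 2.87 = 28.958 kPa; the same γ' applies in the ½γBN_γ term.
c·N_c = 6 × 38.638 = 231.83 kPa
q·N_q = 28.958 × 26.092 = 755.58 kPa
0.5·γ·B·N_γ = 0.5 × 10.09 × 1.6 × 35.2 = 284.13 kPa
q_ult = 231.83 + 755.58 + 284.13 = 1271.5 kPa.

q_ult ≈ 1270 kPa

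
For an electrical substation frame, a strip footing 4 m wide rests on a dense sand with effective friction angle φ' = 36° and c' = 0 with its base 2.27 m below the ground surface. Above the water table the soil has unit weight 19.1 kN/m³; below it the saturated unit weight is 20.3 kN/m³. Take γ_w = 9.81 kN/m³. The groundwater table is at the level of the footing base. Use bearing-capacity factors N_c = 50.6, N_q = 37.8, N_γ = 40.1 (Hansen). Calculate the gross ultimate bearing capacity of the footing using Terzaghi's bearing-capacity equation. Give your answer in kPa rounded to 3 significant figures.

q_ult ≈ 2480 kPa

Overburden at base level: q = 19.1 × 2.27 = 43.357 kPa.
Below the base the soil is submerged, so the ½γBN_γ term uses γ' = 20.3 − 9.81 = 10.49 kN/m³.
Surcharge term q·N_q = 43.357 × 37.8 = 1638.9 kPa; self-weight term 0.5·γ·B·N_γ = 0.5 × 10.49 × 4 × 40.1 = 841.3 kPa.
q_ult = 1638.9 + 841.3 = 2480.2 kPa.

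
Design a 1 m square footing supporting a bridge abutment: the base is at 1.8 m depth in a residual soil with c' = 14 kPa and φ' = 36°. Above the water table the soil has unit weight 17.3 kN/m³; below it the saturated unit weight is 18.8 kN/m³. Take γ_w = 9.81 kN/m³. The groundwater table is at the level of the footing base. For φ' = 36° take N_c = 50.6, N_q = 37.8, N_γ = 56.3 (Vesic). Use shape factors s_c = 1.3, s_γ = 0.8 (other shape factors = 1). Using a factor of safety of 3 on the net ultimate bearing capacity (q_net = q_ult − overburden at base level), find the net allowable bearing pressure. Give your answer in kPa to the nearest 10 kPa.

Overburden at base level: q = 17.3 × 1.8 = 31.14 kPa.
Below the base the soil is submerged, so the ½γBN_γ term uses γ' = 18.8 − 9.81 = 8.99 kN/m³.
Cohesion term c·N_c·s_c = 14 × 50.6 × 1.3 = 920.92 kPa; surcharge term q·N_q = 31.14 × 37.8 = 1177.1 kPa; self-weight term 0.5·γ·B·N_γ·s_γ = 0.5 × 8.99 × 1 × 56.3 × 0.8 = 202.45 kPa.
q_ult = 920.92 + 1177.1 + 202.45 = 2300.5 kPa.
q_net = 2300.5 − 31.14 = 2269.3 kPa.
q_all(net) = 2269.3 / 3 = 756.44 kPa.

q_all(net) ≈ 760 kPa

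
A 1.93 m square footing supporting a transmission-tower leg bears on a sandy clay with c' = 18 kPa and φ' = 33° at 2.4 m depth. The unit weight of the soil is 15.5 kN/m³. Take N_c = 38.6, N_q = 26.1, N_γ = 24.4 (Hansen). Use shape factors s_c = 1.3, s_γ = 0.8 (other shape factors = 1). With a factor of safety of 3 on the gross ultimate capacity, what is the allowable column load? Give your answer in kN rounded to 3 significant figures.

q = γ·D_f = 15.5 × 2.4 = 37.2 kPa.
c·N_c·s_c = 18 × 38.6 × 1.3 = 903.24 kPa
q·N_q = 37.2 × 26.1 = 970.92 kPa
0.5·γ·B·N_γ·s_γ = 0.5 × 15.5 × 1.93 × 24.4 × 0.8 = 291.97 kPa
q_ult = 903.24 + 970.92 + 291.97 = 2166.1 kPa.
Gross allowable pressure q_all = 2166.1 / 3 = 722.04 kPa.
Footing area = 3.7249 m², so allowable column load = 722.04 × 3.7249 = 2689.5 kN.

P_all ≈ 2690 kN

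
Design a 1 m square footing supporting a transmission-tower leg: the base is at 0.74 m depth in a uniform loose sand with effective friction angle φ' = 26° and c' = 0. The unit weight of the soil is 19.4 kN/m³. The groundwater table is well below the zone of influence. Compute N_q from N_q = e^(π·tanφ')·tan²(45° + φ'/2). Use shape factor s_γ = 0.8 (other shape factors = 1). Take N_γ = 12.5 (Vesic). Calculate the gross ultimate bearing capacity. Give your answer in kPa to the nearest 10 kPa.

tan26° = 0.4877, so N_q = e^(π×0.4877)·tan²(58°) = 4.629 × 2.561 = 11.85.
Effective surcharge at the founding depth q = γ·D_f = 19.4 × 0.74 = 14.356 kPa.
q_ult = q·N_q + 0.5·γ·B·N_γ·s_γ
     = 14.356 × 11.854 + 0.5 × 19.4 × 1 × 12.5 × 0.8
     = 170.18 + 97 = 267.18 kPa.

q_ult ≈ 270 kPa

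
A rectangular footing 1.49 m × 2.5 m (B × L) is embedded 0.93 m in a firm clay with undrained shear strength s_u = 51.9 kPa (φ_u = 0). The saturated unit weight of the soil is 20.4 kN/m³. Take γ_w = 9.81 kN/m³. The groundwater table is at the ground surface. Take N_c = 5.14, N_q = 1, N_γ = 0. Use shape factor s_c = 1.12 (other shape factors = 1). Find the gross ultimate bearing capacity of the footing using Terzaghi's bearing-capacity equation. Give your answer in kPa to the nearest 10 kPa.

With the water table at the surface the whole profile is submerged: γ' = 20.4 − 9.81 = 10.59 kN/m³, so q = γ'·D_f = 9.8487 kPa.
q_ult = c·N_c·s_c + q·N_q
     = 51.9 × 5.14 × 1.12 + 9.8487 × 1
     = 298.78 + 9.8487 = 308.63 kPa.

q_ult ≈ 310 kPa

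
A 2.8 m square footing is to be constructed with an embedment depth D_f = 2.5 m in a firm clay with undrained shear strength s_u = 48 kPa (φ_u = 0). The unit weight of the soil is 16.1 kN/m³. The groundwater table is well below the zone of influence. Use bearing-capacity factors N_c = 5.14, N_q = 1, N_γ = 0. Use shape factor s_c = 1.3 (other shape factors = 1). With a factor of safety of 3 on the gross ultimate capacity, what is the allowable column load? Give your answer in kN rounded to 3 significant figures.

P_all ≈ 943 kN

Overburden at base level: q = 16.1 × 2.5 = 40.25 kPa.
Cohesion term c·N_c·s_c = 48 × 5.14 × 1.3 = 320.74 kPa; surcharge term q·N_q = 40.25 × 1 = 40.25 kPa.
q_ult = 320.74 + 40.25 = 360.99 kPa.
Gross allowable pressure q_all = 360.99 / 3 = 120.33 kPa.
Footing area = 7.84 m², so allowable column load = 120.33 × 7.84 = 943.38 kN.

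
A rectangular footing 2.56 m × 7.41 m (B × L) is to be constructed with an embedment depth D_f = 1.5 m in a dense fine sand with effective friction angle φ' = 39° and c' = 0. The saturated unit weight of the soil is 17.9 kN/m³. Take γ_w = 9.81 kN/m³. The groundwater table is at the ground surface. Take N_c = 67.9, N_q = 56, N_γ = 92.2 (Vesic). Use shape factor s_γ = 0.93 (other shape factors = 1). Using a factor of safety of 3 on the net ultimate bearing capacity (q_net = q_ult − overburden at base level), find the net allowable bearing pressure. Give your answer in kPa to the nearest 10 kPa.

q_all(net) ≈ 520 kPa

γ' = 17.9 − 9.81 = 8.09 kN/m³ (submerged throughout). q = 8.09 × 1.5 = 12.135 kPa; the same γ' applies in the ½γBN_γ term.
q·N_q = 12.135 × 56 = 679.56 kPa
0.5·γ·B·N_γ·s_γ = 0.5 × 8.09 × 2.56 × 92.2 × 0.93 = 887.92 kPa
q_ult = 679.56 + 887.92 = 1567.5 kPa.
q_net = 1567.5 − 12.135 = 1555.3 kPa.
q_all(net) = 1555.3 / 3 = 518.45 kPa.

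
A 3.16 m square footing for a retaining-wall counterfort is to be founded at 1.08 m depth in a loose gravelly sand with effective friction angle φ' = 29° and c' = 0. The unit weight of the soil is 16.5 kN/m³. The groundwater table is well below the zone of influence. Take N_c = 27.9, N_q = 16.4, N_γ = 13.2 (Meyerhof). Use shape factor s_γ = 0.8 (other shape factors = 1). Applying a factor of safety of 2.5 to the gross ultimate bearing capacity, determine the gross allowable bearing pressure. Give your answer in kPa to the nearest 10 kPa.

q = γ·D_f = 16.5 × 1.08 = 17.82 kPa.
q·N_q = 17.82 × 16.4 = 292.25 kPa
0.5·γ·B·N_γ·s_γ = 0.5 × 16.5 × 3.16 × 13.2 × 0.8 = 275.3 kPa
q_ult = 292.25 + 275.3 = 567.55 kPa.
q_all = q_ult / FS = 567.55 / 2.5 = 227.02 kPa.

q_all ≈ 230 kPa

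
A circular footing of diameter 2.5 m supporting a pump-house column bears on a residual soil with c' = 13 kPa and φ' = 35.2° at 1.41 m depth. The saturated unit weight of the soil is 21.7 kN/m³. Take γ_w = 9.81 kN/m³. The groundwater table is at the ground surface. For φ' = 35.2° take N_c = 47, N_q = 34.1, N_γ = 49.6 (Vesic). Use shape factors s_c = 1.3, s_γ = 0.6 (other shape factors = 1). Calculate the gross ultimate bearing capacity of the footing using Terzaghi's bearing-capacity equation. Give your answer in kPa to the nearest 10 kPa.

γ' = 21.7 − 9.81 = 11.89 kN/m³ (submerged throughout). q = 11.89 × 1.41 = 16.765 kPa; the same γ' applies in the ½γBN_γ term.
c·N_c·s_c = 13 × 47 × 1.3 = 794.3 kPa
q·N_q = 16.765 × 34.1 = 571.68 kPa
0.5·γ·B·N_γ·s_γ = 0.5 × 11.89 × 2.5 × 49.6 × 0.6 = 442.31 kPa
q_ult = 794.3 + 571.68 + 442.31 = 1808.3 kPa.

q_ult ≈ 1810 kPa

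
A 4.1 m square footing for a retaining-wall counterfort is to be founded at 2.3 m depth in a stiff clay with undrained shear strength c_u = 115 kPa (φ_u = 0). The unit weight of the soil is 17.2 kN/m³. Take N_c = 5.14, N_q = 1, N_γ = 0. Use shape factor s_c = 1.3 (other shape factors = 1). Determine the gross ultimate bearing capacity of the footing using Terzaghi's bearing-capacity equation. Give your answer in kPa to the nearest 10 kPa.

q_ult ≈ 810 kPa

q = γ·D_f = 17.2 × 2.3 = 39.56 kPa.
c·N_c·s_c = 115 × 5.14 × 1.3 = 768.43 kPa
q·N_q = 39.56 × 1 = 39.56 kPa
q_ult = 768.43 + 39.56 = 807.99 kPa.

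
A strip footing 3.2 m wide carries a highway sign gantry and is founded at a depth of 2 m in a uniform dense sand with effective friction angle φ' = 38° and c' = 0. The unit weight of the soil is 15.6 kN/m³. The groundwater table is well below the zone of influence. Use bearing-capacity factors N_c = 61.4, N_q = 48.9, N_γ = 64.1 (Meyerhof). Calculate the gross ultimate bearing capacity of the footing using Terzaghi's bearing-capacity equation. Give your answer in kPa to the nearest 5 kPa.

q = γ·D_f = 15.6 × 2 = 31.2 kPa.
q·N_q = 31.2 × 48.9 = 1525.7 kPa
0.5·γ·B·N_γ = 0.5 × 15.6 × 3.2 × 64.1 = 1599.9 kPa
q_ult = 1525.7 + 1599.9 = 3125.6 kPa.

q_ult ≈ 3125 kPa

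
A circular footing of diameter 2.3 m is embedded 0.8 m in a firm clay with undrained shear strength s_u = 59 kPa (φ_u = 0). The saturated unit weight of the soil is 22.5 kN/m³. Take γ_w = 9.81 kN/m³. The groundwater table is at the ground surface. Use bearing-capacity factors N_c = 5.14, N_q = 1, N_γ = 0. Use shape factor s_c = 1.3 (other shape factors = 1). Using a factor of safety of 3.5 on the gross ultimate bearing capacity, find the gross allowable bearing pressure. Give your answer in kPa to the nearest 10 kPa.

q_all ≈ 120 kPa

Water table at ground surface, so effective unit weight γ' = 22.5 − 9.81 = 12.69 kN/m³ is used throughout; overburden q = 12.69 × 0.8 = 10.152 kPa.
Cohesion term c·N_c·s_c = 59 × 5.14 × 1.3 = 394.24 kPa; surcharge term q·N_q = 10.152 × 1 = 10.152 kPa.
q_ult = 394.24 + 10.152 = 404.39 kPa.
q_all = 404.39 / 3.5 = 115.54 kPa.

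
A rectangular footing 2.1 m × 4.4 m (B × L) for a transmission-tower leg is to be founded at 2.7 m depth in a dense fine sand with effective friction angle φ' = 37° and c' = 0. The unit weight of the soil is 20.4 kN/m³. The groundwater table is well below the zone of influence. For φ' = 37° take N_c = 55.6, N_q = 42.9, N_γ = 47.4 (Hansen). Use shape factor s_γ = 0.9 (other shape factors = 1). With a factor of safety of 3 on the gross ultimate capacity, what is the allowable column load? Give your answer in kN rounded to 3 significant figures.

P_all ≈ 10100 kN

q = γ·D_f = 20.4 × 2.7 = 55.08 kPa.
q·N_q = 55.08 × 42.9 = 2362.9 kPa
0.5·γ·B·N_γ·s_γ = 0.5 × 20.4 × 2.1 × 47.4 × 0.9 = 913.78 kPa
q_ult = 2362.9 + 913.78 = 3276.7 kPa.
Gross allowable pressure q_all = 3276.7 / 3 = 1092.2 kPa.
Footing area = 9.24 m², so allowable column load = 1092.2 × 9.24 = 10092 kN.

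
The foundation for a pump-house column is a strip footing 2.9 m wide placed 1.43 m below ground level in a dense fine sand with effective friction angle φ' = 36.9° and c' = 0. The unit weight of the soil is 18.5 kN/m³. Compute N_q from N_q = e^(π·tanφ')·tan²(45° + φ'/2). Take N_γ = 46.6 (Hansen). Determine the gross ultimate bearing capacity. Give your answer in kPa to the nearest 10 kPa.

q_ult ≈ 2370 kPa

tan36.9° = 0.7508, so N_q = e^(π×0.7508)·tan²(63.45°) = 10.578 × 4.005 = 42.37.
q = γ·D_f = 18.5 × 1.43 = 26.455 kPa.
q·N_q = 26.455 × 42.368 = 1120.8 kPa
0.5·γ·B·N_γ = 0.5 × 18.5 × 2.9 × 46.6 = 1250 kPa
q_ult = 1120.8 + 1250 = 2370.9 kPa.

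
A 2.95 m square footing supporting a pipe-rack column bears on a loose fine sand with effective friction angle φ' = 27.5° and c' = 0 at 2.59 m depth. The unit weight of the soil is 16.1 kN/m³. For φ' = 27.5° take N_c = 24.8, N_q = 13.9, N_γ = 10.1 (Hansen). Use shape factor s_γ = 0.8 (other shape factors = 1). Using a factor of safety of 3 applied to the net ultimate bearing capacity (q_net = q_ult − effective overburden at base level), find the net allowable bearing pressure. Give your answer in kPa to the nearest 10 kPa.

q_all(net) ≈ 240 kPa

Overburden at base level: q = 16.1 × 2.59 = 41.699 kPa.
Surcharge term q·N_q = 41.699 × 13.9 = 579.62 kPa; self-weight term 0.5·γ·B·N_γ·s_γ = 0.5 × 16.1 × 2.95 × 10.1 × 0.8 = 191.88 kPa.
q_ult = 579.62 + 191.88 = 771.5 kPa.
Net ultimate: q_net = 771.5 − 41.699 = 729.8 kPa.
q_all(net) = 729.8 / 3 = 243.27 kPa.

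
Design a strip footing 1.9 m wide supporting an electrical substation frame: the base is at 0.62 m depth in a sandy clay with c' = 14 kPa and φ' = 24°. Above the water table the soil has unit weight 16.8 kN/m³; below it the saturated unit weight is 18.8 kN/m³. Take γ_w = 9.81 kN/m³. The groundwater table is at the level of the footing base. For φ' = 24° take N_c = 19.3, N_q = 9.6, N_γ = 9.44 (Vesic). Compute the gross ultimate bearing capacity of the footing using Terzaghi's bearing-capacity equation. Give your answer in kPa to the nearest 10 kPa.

q_ult ≈ 450 kPa

q = γ·D_f = 16.8 × 0.62 = 10.416 kPa.
For the ½γBN_γ term take γ' = 18.8 − 9.81 = 8.99 kN/m³ (soil below base is submerged).
c·N_c = 14 × 19.3 = 270.2 kPa
q·N_q = 10.416 × 9.6 = 99.994 kPa
0.5·γ·B·N_γ = 0.5 × 8.99 × 1.9 × 9.44 = 80.622 kPa
q_ult = 270.2 + 99.994 + 80.622 = 450.82 kPa.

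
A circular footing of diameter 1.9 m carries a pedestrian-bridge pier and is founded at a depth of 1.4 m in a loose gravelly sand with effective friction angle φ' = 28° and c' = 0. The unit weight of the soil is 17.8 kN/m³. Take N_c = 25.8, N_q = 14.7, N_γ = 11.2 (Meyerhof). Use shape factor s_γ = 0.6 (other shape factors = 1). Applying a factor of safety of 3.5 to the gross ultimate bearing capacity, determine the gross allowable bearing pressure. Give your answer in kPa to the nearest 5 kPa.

q = γ·D_f = 17.8 × 1.4 = 24.92 kPa.
q·N_q = 24.92 × 14.7 = 366.32 kPa
0.5·γ·B·N_γ·s_γ = 0.5 × 17.8 × 1.9 × 11.2 × 0.6 = 113.64 kPa
q_ult = 366.32 + 113.64 = 479.96 kPa.
q_all = q_ult / FS = 479.96 / 3.5 = 137.13 kPa.

q_all ≈ 135 kPa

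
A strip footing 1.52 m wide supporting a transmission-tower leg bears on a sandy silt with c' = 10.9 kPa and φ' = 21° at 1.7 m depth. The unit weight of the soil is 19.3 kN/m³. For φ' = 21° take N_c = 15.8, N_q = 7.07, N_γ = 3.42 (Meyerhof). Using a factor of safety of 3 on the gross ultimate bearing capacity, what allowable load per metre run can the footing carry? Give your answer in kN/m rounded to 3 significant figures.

≈ 230 kN/m

Overburden at base level: q = 19.3 × 1.7 = 32.81 kPa.
Cohesion term c·N_c = 10.9 × 15.8 = 172.22 kPa; surcharge term q·N_q = 32.81 × 7.07 = 231.97 kPa; self-weight term 0.5·γ·B·N_γ = 0.5 × 19.3 × 1.52 × 3.42 = 50.165 kPa.
q_ult = 172.22 + 231.97 + 50.165 = 454.35 kPa.
Gross allowable pressure q_all = 454.35 / 3 = 151.45 kPa.
Allowable wall load = q_all × B = 151.45 × 1.52 = 230.2 kN per metre run.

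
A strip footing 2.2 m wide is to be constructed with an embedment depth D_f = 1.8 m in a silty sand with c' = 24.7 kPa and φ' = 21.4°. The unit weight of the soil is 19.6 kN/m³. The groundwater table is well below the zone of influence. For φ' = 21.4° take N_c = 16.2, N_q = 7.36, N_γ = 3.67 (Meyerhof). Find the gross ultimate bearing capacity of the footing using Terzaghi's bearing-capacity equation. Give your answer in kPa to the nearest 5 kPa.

Overburden at base level: q = 19.6 × 1.8 = 35.28 kPa.
Cohesion term c·N_c = 24.7 × 16.2 = 400.14 kPa; surcharge term q·N_q = 35.28 × 7.36 = 259.66 kPa; self-weight term 0.5·γ·B·N_γ = 0.5 × 19.6 × 2.2 × 3.67 = 79.125 kPa.
q_ult = 400.14 + 259.66 + 79.125 = 738.93 kPa.

q_ult ≈ 740 kPa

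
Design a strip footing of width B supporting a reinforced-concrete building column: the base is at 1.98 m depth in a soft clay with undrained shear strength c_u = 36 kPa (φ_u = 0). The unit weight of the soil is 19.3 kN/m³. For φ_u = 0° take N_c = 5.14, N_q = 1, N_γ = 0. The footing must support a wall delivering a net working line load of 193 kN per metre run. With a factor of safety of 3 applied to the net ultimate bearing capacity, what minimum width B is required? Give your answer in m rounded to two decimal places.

B = 3.13 m

q = γ·D_f = 19.3 × 1.98 = 38.214 kPa.
c·N_c = 36 × 5.14 = 185.04 kPa
q·N_q = 38.214 × 1 = 38.214 kPa
q_ult = 185.04 + 38.214 = 223.25 kPa.
For φ = 0 the ½γBN_γ term vanishes, so q_ult is independent of B. q_net = 223.25 − 38.214 = 185.04 kPa; q_all(net) = 185.04/3 = 61.68 kPa.
Required width B = w / q_all(net) = 193 / 61.68 = 3.129 m.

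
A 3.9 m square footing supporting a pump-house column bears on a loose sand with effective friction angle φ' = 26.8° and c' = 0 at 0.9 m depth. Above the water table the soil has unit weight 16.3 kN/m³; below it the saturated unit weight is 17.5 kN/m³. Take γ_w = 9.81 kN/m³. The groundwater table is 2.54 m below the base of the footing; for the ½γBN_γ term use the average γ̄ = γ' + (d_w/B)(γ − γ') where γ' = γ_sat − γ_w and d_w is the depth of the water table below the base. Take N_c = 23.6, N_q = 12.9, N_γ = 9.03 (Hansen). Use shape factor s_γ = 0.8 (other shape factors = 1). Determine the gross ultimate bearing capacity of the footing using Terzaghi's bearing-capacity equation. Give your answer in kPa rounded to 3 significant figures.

Overburden at base level: q = 16.3 × 0.9 = 14.67 kPa.
The water table is 2.54 m below the base (< B = 3.9 m), so the ½γBN_γ term uses γ̄ = γ' + (d_w/B)(γ − γ') = 7.69 + (2.54/3.9)(16.3 − 7.69) = 13.298 kN/m³.
Surcharge term q·N_q = 14.67 × 12.9 = 189.24 kPa; self-weight term 0.5·γ·B·N_γ·s_γ = 0.5 × 13.298 × 3.9 × 9.03 × 0.8 = 187.32 kPa.
q_ult = 189.24 + 187.32 = 376.56 kPa.

q_ult ≈ 377 kPa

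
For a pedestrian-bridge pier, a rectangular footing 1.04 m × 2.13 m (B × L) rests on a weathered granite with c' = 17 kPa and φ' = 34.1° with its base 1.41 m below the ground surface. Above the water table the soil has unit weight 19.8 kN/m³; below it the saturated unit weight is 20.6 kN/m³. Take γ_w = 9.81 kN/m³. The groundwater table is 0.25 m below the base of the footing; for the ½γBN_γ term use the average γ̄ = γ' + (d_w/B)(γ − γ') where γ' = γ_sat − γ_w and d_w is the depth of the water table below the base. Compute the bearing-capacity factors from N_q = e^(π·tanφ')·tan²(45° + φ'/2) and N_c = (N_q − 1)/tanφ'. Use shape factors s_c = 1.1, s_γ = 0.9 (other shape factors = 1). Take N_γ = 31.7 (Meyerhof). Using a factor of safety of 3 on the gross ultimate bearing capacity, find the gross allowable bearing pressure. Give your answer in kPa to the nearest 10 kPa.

N_q = e^(π·tan34.1°)·tan²(62.05°) = 29.8; N_c = (N_q − 1)/tanφ' = 42.54.
Overburden at base level: q = 19.8 × 1.41 = 27.918 kPa.
The water table is 0.25 m below the base (< B = 1.04 m), so the ½γBN_γ term uses γ̄ = γ' + (d_w/B)(γ − γ') = 10.79 + (0.25/1.04)(19.8 − 10.79) = 12.956 kN/m³.
Cohesion term c·N_c·s_c = 17 × 42.539 × 1.1 = 795.48 kPa; surcharge term q·N_q = 27.918 × 29.801 = 831.99 kPa; self-weight term 0.5·γ·B·N_γ·s_γ = 0.5 × 12.956 × 1.04 × 31.7 × 0.9 = 192.21 kPa.
q_ult = 795.48 + 831.99 + 192.21 = 1819.7 kPa.
q_all = 1819.7 / 3 = 606.56 kPa.

q_all ≈ 610 kPa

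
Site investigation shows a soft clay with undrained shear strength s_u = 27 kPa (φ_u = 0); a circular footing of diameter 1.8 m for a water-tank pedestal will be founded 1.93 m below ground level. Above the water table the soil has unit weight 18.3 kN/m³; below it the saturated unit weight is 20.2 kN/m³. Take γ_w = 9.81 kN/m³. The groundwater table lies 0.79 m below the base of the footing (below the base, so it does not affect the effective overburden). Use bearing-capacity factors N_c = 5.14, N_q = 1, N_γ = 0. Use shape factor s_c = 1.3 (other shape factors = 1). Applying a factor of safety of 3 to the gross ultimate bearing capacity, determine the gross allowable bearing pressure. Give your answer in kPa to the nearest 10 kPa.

Overburden at base level: q = 18.3 × 1.93 = 35.319 kPa.
Cohesion term c·N_c·s_c = 27 × 5.14 × 1.3 = 180.41 kPa; surcharge term q·N_q = 35.319 × 1 = 35.319 kPa.
q_ult = 180.41 + 35.319 = 215.73 kPa.
q_all = q_ult / FS = 215.73 / 3 = 71.911 kPa.

q_all ≈ 70 kPa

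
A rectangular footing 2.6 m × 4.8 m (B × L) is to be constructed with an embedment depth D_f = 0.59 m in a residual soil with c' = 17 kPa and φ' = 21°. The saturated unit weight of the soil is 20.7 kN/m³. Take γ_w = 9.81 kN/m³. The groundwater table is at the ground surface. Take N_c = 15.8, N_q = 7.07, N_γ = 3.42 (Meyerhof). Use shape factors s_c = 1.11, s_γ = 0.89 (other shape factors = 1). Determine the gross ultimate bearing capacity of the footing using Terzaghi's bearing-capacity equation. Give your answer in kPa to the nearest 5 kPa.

q_ult ≈ 385 kPa

With the water table at the surface the whole profile is submerged: γ' = 20.7 − 9.81 = 10.89 kN/m³, so q = γ'·D_f = 6.4251 kPa; the same γ' applies in the ½γBN_γ term.
q_ult = c·N_c·s_c + q·N_q + 0.5·γ·B·N_γ·s_γ
     = 17 × 15.8 × 1.11 + 6.4251 × 7.07 + 0.5 × 10.89 × 2.6 × 3.42 × 0.89
     = 298.15 + 45.425 + 43.091 = 386.66 kPa.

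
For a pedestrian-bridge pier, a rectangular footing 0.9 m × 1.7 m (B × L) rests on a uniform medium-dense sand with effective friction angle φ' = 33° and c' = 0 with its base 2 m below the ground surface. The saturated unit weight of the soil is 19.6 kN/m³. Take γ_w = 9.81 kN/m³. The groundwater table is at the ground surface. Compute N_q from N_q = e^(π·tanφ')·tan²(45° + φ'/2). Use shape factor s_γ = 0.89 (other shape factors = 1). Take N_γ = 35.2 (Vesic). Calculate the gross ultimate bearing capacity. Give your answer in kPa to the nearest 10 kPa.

q_ult ≈ 650 kPa

tan33° = 0.6494, so N_q = e^(π×0.6494)·tan²(61.5°) = 7.692 × 3.392 = 26.09.
With the water table at the surface the whole profile is submerged: γ' = 19.6 − 9.81 = 9.79 kN/m³, so q = γ'·D_f = 19.58 kPa; the same γ' applies in the ½γBN_γ term.
q_ult = q·N_q + 0.5·γ·B·N_γ·s_γ
     = 19.58 × 26.092 + 0.5 × 9.79 × 0.9 × 35.2 × 0.89
     = 510.88 + 138.02 = 648.9 kPa.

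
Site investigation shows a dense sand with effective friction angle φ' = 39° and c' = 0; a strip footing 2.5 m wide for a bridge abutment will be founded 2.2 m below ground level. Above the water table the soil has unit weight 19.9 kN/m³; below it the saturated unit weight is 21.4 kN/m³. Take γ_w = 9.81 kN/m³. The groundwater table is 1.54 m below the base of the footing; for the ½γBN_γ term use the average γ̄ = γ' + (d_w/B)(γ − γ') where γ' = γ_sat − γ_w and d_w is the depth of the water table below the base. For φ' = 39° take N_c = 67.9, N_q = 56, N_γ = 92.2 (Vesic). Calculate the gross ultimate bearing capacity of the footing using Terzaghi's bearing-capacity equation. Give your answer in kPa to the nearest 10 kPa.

q = γ·D_f = 19.9 × 2.2 = 43.78 kPa.
γ' = 11.59 kN/m³; averaging over the depth B below the base, γ̄ = γ' + (d_w/B)(γ − γ') = 16.709 kN/m³.
q·N_q = 43.78 × 56 = 2451.7 kPa
0.5·γ·B·N_γ = 0.5 × 16.709 × 2.5 × 92.2 = 1925.7 kPa
q_ult = 2451.7 + 1925.7 = 4377.4 kPa.

q_ult ≈ 4380 kPa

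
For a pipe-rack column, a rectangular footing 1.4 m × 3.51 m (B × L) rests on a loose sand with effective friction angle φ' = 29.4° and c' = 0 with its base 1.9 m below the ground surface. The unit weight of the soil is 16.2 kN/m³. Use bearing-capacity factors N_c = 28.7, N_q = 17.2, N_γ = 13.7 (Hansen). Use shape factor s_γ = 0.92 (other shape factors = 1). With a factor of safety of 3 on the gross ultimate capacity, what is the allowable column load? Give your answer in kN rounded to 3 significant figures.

Overburden at base level: q = 16.2 × 1.9 = 30.78 kPa.
Surcharge term q·N_q = 30.78 × 17.2 = 529.42 kPa; self-weight term 0.5·γ·B·N_γ·s_γ = 0.5 × 16.2 × 1.4 × 13.7 × 0.92 = 142.93 kPa.
q_ult = 529.42 + 142.93 = 672.35 kPa.
Gross allowable pressure q_all = 672.35 / 3 = 224.12 kPa.
Footing area = 4.914 m², so allowable column load = 224.12 × 4.914 = 1101.3 kN.

P_all ≈ 1100 kN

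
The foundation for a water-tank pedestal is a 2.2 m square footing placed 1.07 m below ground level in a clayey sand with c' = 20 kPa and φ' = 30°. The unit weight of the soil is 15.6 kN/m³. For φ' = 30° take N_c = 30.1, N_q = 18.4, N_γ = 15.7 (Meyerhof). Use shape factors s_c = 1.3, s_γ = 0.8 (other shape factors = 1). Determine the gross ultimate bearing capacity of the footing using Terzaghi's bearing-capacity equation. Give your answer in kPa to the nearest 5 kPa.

Overburden at base level: q = 15.6 × 1.07 = 16.692 kPa.
Cohesion term c·N_c·s_c = 20 × 30.1 × 1.3 = 782.6 kPa; surcharge term q·N_q = 16.692 × 18.4 = 307.13 kPa; self-weight term 0.5·γ·B·N_γ·s_γ = 0.5 × 15.6 × 2.2 × 15.7 × 0.8 = 215.53 kPa.
q_ult = 782.6 + 307.13 + 215.53 = 1305.3 kPa.

q_ult ≈ 1305 kPa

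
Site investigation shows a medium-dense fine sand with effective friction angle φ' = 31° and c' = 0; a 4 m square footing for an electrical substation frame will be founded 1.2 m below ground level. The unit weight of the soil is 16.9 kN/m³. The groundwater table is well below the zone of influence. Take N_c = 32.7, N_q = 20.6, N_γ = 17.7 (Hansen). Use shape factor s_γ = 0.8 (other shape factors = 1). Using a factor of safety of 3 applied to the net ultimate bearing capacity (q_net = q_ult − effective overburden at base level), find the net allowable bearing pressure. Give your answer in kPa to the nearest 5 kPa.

Overburden at base level: q = 16.9 × 1.2 = 20.28 kPa.
Surcharge term q·N_q = 20.28 × 20.6 = 417.77 kPa; self-weight term 0.5·γ·B·N_γ·s_γ = 0.5 × 16.9 × 4 × 17.7 × 0.8 = 478.61 kPa.
q_ult = 417.77 + 478.61 = 896.38 kPa.
Net ultimate: q_net = 896.38 − 20.28 = 876.1 kPa.
q_all(net) = 876.1 / 3 = 292.03 kPa.

q_all(net) ≈ 290 kPa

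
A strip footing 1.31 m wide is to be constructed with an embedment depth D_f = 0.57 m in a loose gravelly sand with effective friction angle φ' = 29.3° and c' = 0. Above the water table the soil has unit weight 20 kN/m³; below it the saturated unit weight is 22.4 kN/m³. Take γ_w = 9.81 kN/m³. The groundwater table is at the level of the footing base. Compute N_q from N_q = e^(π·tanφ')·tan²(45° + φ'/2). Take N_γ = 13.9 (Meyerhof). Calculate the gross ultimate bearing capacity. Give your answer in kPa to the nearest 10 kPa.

tan29.3° = 0.5612, so N_q = e^(π×0.5612)·tan²(59.65°) = 5.83 × 2.917 = 17.
q = γ·D_f = 20 × 0.57 = 11.4 kPa.
For the ½γBN_γ term take γ' = 22.4 − 9.81 = 12.59 kN/m³ (soil below base is submerged).
q·N_q = 11.4 × 17.004 = 193.85 kPa
0.5·γ·B·N_γ = 0.5 × 12.59 × 1.31 × 13.9 = 114.63 kPa
q_ult = 193.85 + 114.63 = 308.48 kPa.

q_ult ≈ 310 kPa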